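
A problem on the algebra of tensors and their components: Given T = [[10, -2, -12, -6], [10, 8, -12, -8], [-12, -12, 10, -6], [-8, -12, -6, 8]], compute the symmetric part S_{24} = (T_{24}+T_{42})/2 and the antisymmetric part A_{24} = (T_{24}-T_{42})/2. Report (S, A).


T_{24} = -8
T_{42} = -12
S_{24} = (-8 + -12)/2 = -20/2 = -10
A_{24} = (-8 - -12)/2 = 4/2 = 2
Check: S + A = -10 + 2 = -8 = T_{24}.

(-10, 2)


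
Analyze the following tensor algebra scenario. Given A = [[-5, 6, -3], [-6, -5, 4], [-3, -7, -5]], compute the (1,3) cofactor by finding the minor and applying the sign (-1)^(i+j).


To find cofactor C_{13}, delete row 1 and column 3.
The resulting 2x2 submatrix is: [[-6, -5], [-3, -7]]
Minor M_{13} = -6*-7 - -5*-3
  = 42 - 15 = 27
Sign = (-1)^(1+3) = (-1)^4 = 1
Cofactor C_{13} = 1 * 27 = 27

27


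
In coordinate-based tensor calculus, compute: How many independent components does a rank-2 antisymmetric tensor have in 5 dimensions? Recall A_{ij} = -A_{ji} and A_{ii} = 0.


An antisymmetric rank-2 tensor satisfies A_{ij} = -A_{ji}, so diagonal entries are zero.
The independent components are the upper-triangular entries: C(n, 2) = n(n-1)/2.
n = 5
C(5, 2) = 5 * 4 / 2 = 20 / 2 = 10

10


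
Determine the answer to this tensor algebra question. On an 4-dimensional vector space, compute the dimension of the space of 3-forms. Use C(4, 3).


The dimension of the space of p-forms on an n-dimensional space is C(n, p).
n = 4, p = 3
C(4, 3) = 4! / (3! * 1!) = 4

4


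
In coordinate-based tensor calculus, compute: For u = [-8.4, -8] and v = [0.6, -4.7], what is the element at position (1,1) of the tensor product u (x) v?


The outer product entry T_{ij} = u_i * v_j.
We need i=1, j=1.
u_1 = -8.4, v_1 = 0.6
T_{1,1} = -8.4 * 0.6 = -5.04

-5.04


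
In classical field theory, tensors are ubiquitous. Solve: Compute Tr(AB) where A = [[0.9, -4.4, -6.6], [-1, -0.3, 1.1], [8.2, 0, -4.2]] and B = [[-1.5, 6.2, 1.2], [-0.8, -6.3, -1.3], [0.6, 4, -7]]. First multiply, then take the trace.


Tr(AB) = sum_i (AB)_{ii} where (AB)_{ii} = sum_k A_{ik} B_{ki}.
(AB)_{11} = 0.9*-1.5 + -4.4*-0.8 + -6.6*0.6 = -1.79
(AB)_{22} = -1*6.2 + -0.3*-6.3 + 1.1*4 = 0.09
(AB)_{33} = 8.2*1.2 + 0*-1.3 + -4.2*-7 = 39.24
Tr(AB) = -1.79 + 0.09 + 39.24 = 37.54

37.54


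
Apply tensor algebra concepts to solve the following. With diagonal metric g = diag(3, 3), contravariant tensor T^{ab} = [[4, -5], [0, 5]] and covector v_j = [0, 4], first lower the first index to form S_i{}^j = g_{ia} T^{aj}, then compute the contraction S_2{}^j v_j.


Step 1: lower the first index. For a diagonal metric, g_{ia} T^{aj} = g_{ii} T^{ij} (no sum on i).
g_{22} = 3
S_2{}^1 = 3 * T^{21} = 3 * 0 = 0
S_2{}^2 = 3 * T^{22} = 3 * 5 = 15
Step 2: contract S_2{}^j with v_j.
S_2{}^1 * v_1 = 0 * 0 = 0
S_2{}^2 * v_2 = 15 * 4 = 60
Result = 0 + 60 = 60

60


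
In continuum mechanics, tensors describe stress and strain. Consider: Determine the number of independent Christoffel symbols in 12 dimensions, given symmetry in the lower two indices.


Christoffel symbols Gamma^k_{ij} are symmetric in i,j, so there are d * d(d+1)/2 independent symbols.
d = 12
d(d+1)/2 = 12 * 13 / 2 = 78
Total = 12 * 78 = 936

936


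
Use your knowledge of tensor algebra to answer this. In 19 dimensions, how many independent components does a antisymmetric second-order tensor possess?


A antisymmetric rank-2 tensor in d dimensions has d(d-1)/2 independent components.
d = 19
d(d-1)/2 = 19 * 18 / 2 = 342 / 2 = 171

171


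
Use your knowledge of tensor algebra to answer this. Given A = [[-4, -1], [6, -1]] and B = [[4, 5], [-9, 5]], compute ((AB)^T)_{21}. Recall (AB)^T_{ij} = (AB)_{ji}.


(AB)^T_{ij} = (AB)_{ji} = sum_k A_{jk} B_{ki}.
For i=2, j=1 we need (AB)_{12}:
A_{11} * B_{12} = -4 * 5 = -20
A_{12} * B_{22} = -1 * 5 = -5
Sum = -20 + -5 = -25

-25


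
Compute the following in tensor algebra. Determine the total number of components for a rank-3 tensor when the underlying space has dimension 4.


The number of components of a rank-r tensor in d dimensions is d^r.
Here d = 4 and r = 3.
4^3 = 64

64


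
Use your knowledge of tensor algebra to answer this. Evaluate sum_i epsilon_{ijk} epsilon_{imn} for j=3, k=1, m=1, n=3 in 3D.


Using the identity: epsilon_{ijk} epsilon_{imn} = delta_{jm} delta_{kn} - delta_{jn} delta_{km}.
delta_{31} = 0
delta_{13} = 0
delta_{33} = 1
delta_{11} = 1
Result = 0 * 0 - 1 * 1 = 0 - 1 = -1

-1


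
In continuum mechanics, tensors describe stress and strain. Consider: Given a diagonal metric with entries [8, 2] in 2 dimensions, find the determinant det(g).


For a diagonal metric, the determinant is the product of diagonal entries.
Diagonal entries: 8, 2
det(g) = 8 * 2 = 16

16


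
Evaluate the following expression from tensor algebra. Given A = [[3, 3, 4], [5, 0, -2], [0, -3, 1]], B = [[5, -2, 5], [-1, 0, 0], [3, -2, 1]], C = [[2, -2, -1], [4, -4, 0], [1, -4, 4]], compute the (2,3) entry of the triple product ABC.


(ABC)_{23} = sum_m (AB)_{2m} C_{m3}. First compute row 2 of AB.
(AB)_{21} = 5*5 + 0*-1 + -2*3 = 19
(AB)_{22} = 5*-2 + 0*0 + -2*-2 = -6
(AB)_{23} = 5*5 + 0*0 + -2*1 = 23
Now contract with column 3 of C:
(AB)_{21} * C_{13} = 19 * -1 = -19
(AB)_{22} * C_{23} = -6 * 0 = 0
(AB)_{23} * C_{33} = 23 * 4 = 92
(ABC)_{23} = -19 + 0 + 92 = 73

73


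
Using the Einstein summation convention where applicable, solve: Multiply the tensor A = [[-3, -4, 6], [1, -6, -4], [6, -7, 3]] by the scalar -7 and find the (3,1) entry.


Scalar multiplication: (cA)_{ij} = c * A_{ij}.
c = -7
A_{31} = 6
(cA)_{31} = -7 * 6 = -42

-42


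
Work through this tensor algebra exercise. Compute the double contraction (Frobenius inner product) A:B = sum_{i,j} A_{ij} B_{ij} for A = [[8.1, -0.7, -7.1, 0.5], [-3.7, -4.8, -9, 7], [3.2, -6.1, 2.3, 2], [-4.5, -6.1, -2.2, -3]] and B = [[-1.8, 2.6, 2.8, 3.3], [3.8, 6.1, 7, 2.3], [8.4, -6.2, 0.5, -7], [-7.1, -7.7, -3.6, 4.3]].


A:B = sum over all i,j of A_{ij} * B_{ij}.
Row 1: 8.1*-1.8=-14.58, -0.7*2.6=-1.82, -7.1*2.8=-19.88, 0.5*3.3=1.65 => row sum = -34.63
Row 2: -3.7*3.8=-14.06, -4.8*6.1=-29.28, -9*7=-63, 7*2.3=16.1 => row sum = -90.24
Row 3: 3.2*8.4=26.88, -6.1*-6.2=37.82, 2.3*0.5=1.15, 2*-7=-14 => row sum = 51.85
Row 4: -4.5*-7.1=31.95, -6.1*-7.7=46.97, -2.2*-3.6=7.92, -3*4.3=-12.9 => row sum = 73.94
Total = -34.63 + -90.24 + 51.85 + 73.94 = 0.92

0.92


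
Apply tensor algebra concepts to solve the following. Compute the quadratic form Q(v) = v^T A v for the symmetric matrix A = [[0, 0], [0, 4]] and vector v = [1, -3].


First compute Av:
(Av)_1 = 0*1 + 0*-3 = 0
(Av)_2 = 0*1 + 4*-3 = -12
Av = [0, -12]
Then v^T (Av) = 1*0 + -3*-12
= 0 + 36 = 36

36


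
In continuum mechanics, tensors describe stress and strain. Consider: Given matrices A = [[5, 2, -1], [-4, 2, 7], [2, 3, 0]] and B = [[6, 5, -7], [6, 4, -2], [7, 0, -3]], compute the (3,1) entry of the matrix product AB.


(AB)_{ij} = sum_k A_{ik} B_{kj}.
For i=3, j=1:
A_{31} * B_{11} = 2 * 6 = 12
A_{32} * B_{21} = 3 * 6 = 18
A_{33} * B_{31} = 0 * 7 = 0
Sum = 12 + 18 + 0 = 30

30


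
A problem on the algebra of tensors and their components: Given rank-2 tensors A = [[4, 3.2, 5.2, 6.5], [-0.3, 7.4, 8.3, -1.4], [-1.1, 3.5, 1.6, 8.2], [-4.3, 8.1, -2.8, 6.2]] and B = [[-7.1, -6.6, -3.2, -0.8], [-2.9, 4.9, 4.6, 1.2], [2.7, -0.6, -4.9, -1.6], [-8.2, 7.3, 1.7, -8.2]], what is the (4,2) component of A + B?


Tensor addition is component-wise: (A + B)_{ij} = A_{ij} + B_{ij}.
A_{42} = 8.1
B_{42} = 7.3
(A + B)_{42} = 8.1 + 7.3 = 15.4

15.4


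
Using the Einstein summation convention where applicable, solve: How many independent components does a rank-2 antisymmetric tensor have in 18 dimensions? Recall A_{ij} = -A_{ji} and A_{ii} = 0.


An antisymmetric rank-2 tensor satisfies A_{ij} = -A_{ji}, so diagonal entries are zero.
The independent components are the upper-triangular entries: C(n, 2) = n(n-1)/2.
n = 18
C(18, 2) = 18 * 17 / 2 = 306 / 2 = 153

153


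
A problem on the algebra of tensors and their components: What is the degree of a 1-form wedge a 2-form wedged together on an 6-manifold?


The degree of a wedge product is the sum of the degrees of the individual forms.
Degrees: 1, 2
Total degree = 1 + 2 = 3

3


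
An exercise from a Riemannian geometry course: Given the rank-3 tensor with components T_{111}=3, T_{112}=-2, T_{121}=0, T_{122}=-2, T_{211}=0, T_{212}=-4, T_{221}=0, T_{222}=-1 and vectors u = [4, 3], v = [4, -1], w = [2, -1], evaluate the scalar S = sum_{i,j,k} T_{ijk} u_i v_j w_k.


S = sum over i,j,k of T_{ijk} u_i v_j w_k. Expanding all 8 terms:
T_{111}*u_1*v_1*w_1 = 3*4*4*2 = 96  (running total: 96)
T_{112}*u_1*v_1*w_2 = -2*4*4*-1 = 32  (running total: 128)
T_{121}*u_1*v_2*w_1 = 0*4*-1*2 = 0  (running total: 128)
T_{122}*u_1*v_2*w_2 = -2*4*-1*-1 = -8  (running total: 120)
T_{211}*u_2*v_1*w_1 = 0*3*4*2 = 0  (running total: 120)
T_{212}*u_2*v_1*w_2 = -4*3*4*-1 = 48  (running total: 168)
T_{221}*u_2*v_2*w_1 = 0*3*-1*2 = 0  (running total: 168)
T_{222}*u_2*v_2*w_2 = -1*3*-1*-1 = -3  (running total: 165)
S = 165

165


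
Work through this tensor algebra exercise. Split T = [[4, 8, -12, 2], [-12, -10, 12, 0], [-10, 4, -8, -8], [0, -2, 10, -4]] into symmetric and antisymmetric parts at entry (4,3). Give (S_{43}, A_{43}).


T_{43} = 10
T_{34} = -8
S_{43} = (10 + -8)/2 = 2/2 = 1
A_{43} = (10 - -8)/2 = 18/2 = 9
Check: S + A = 1 + 9 = 10 = T_{43}.

(1, 9)


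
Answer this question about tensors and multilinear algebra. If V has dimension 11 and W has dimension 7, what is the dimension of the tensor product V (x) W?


The dimension of a tensor product is the product of dimensions.
dim(V) = 11, dim(W) = 7
dim(V (x) W) = 11 * 7 = 77

77


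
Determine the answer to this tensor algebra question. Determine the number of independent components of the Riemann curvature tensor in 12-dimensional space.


The Riemann tensor in d dimensions has d^2(d^2 - 1)/12 independent components.
d = 12, so d^2 = 144
d^2 - 1 = 143
d^2(d^2 - 1) = 144 * 143 = 20592
Divide by 12: 20592 / 12 = 1716

1716


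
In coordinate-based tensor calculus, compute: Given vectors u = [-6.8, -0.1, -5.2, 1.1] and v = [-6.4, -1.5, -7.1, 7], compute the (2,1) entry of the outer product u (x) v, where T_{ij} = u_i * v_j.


The outer product entry T_{ij} = u_i * v_j.
We need i=2, j=1.
u_2 = -0.1, v_1 = -6.4
T_{2,1} = -0.1 * -6.4 = 0.64

0.64


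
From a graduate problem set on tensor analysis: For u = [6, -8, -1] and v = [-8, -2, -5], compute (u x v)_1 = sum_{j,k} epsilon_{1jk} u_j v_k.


(u x v)_1 = sum_{j,k} epsilon_{1jk} u_j v_k. Only permutations of (1,2,3) contribute; the two non-zero terms are:
eps_{123} u_2 v_3 = 1 * -8 * -5 = 40
eps_{132} u_3 v_2 = -1 * -1 * -2 = -2
(u x v)_1 = 38

38


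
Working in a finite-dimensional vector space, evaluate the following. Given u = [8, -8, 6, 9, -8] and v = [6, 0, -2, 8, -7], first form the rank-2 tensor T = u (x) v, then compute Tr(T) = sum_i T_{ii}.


The outer product gives T_{ij} = u_i v_j.
The trace (contraction) is Tr(T) = sum_i T_{ii} = sum_i u_i v_i.
Diagonal entries:
T_{11} = u_1 * v_1 = 8 * 6 = 48
T_{22} = u_2 * v_2 = -8 * 0 = 0
T_{33} = u_3 * v_3 = 6 * -2 = -12
T_{44} = u_4 * v_4 = 9 * 8 = 72
T_{55} = u_5 * v_5 = -8 * -7 = 56
Tr(T) = 48 + 0 + -12 + 72 + 56 = 164

164


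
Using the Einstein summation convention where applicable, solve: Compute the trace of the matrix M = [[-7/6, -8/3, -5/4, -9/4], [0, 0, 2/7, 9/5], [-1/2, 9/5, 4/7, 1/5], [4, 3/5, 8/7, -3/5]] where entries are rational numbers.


The trace is the sum of diagonal entries.
Diagonal: M[1,1] = -7/6, M[2,2] = 0, M[3,3] = 4/7, M[4,4] = -3/5
Tr(M) = -7/6 + 0 + 4/7 + -3/5
Computing step by step:
After adding M[1,1]: -7/6
After adding M[2,2]: -7/6
After adding M[3,3]: -25/42
After adding M[4,4]: -251/210
Tr(M) = -251/210

-251/210


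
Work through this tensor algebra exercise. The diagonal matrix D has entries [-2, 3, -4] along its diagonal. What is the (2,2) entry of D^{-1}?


For a diagonal matrix, the inverse has entries (D^{-1})_{ii} = 1/d_{ii}.
The diagonal entries are: d_{11} = -2, d_{22} = 3, d_{33} = -4
We need (D^{-1})_{22} = 1/d_{22} = 1/3 = 1/3

1/3


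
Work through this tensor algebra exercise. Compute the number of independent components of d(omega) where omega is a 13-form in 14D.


The exterior derivative of a p-form is a (p+1)-form.
Its number of independent components is C(n, p+1).
n = 14, p+1 = 14
C(14, 14) = 1

1


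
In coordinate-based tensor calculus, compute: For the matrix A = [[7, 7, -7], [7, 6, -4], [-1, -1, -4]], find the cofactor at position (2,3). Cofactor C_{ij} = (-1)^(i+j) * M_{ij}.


To find cofactor C_{23}, delete row 2 and column 3.
The resulting 2x2 submatrix is: [[7, 7], [-1, -1]]
Minor M_{23} = 7*-1 - 7*-1
  = -7 - -7 = 0
Sign = (-1)^(2+3) = (-1)^5 = -1
Cofactor C_{23} = -1 * 0 = 0

0


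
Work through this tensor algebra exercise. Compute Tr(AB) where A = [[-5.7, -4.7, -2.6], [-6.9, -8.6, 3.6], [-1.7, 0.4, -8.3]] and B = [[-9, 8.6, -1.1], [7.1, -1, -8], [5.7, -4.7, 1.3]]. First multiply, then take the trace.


Tr(AB) = sum_i (AB)_{ii} where (AB)_{ii} = sum_k A_{ik} B_{ki}.
(AB)_{11} = -5.7*-9 + -4.7*7.1 + -2.6*5.7 = 3.11
(AB)_{22} = -6.9*8.6 + -8.6*-1 + 3.6*-4.7 = -67.66
(AB)_{33} = -1.7*-1.1 + 0.4*-8 + -8.3*1.3 = -12.12
Tr(AB) = 3.11 + -67.66 + -12.12 = -76.67

-76.67


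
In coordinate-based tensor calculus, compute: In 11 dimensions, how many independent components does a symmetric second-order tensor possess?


A symmetric rank-2 tensor in d dimensions has d(d+1)/2 independent components.
d = 11
d(d+1)/2 = 11 * 12 / 2 = 132 / 2 = 66

66


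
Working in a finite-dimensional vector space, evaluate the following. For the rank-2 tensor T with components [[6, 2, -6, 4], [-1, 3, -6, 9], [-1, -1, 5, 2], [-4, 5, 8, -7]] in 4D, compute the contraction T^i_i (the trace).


The contraction (trace) of a rank-2 tensor is the sum of its diagonal elements.
Diagonal entries: A[1,1] = 6, A[2,2] = 3, A[3,3] = 5, A[4,4] = -7
Tr(A) = 6 + 3 + 5 + -7 = 7

7


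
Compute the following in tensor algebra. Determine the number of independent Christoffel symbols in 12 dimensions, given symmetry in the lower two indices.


Christoffel symbols Gamma^k_{ij} are symmetric in i,j, so there are d * d(d+1)/2 independent symbols.
d = 12
d(d+1)/2 = 12 * 13 / 2 = 78
Total = 12 * 78 = 936

936


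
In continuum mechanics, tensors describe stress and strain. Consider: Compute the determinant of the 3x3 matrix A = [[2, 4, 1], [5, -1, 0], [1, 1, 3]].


Expanding along the first row, det(A) = a11*M_11 - a12*M_12 + a13*M_13, where M_1j is the (1,j) minor.
Minor M_11 = -1*3 - 0*1 = -3
Minor M_12 = 5*3 - 0*1 = 15
Minor M_13 = 5*1 - -1*1 = 6
det = 2*(-3) - 4*(15) + 1*(6)
    = -6 - 60 + 6
    = -60

-60


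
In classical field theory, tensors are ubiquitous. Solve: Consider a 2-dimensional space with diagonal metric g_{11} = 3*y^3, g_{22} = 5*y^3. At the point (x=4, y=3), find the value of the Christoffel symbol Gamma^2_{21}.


For a diagonal metric, Gamma^k_{ij} = (1/2) g^{kk} (dg_{ik}/dx_j + dg_{jk}/dx_i - dg_{ij}/dx_k).
The metric is diagonal, so g_{ab} = 0 for a != b.
At the given point: g_{11} = 81, g_{22} = 135
g^{22} = 1/135
dg_{22}/dx_1 = dg_{22}/dx_1 = 0
dg_{12}/dx_2 = 0 (off-diagonal)
dg_{21}/dx_2 = 0 (off-diagonal)
Numerator = 0 + 0 - 0 = 0
Gamma^2_{21} = 0 / (2 * 135) = 0

0


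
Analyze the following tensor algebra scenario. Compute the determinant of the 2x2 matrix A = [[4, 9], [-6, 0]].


For a 2x2 matrix [[a, b], [c, d]], det = a*d - b*c.
a = 4, b = 9, c = -6, d = 0
a*d = 4 * 0 = 0
b*c = 9 * -6 = -54
det = 0 - -54 = 54

54


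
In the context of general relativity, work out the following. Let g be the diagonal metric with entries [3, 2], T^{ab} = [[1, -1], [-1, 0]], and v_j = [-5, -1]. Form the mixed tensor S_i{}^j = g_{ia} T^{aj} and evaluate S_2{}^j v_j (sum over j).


Step 1: lower the first index. For a diagonal metric, g_{ia} T^{aj} = g_{ii} T^{ij} (no sum on i).
g_{22} = 2
S_2{}^1 = 2 * T^{21} = 2 * -1 = -2
S_2{}^2 = 2 * T^{22} = 2 * 0 = 0
Step 2: contract S_2{}^j with v_j.
S_2{}^1 * v_1 = -2 * -5 = 10
S_2{}^2 * v_2 = 0 * -1 = 0
Result = 10 + 0 = 10

10


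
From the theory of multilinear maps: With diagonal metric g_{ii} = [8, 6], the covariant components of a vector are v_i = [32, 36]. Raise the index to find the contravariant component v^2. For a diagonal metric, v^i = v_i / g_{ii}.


To raise an index with a diagonal metric: v^i = v_i / g_{ii}.
For index 2: v_2 = 36, g_{22} = 6
v^2 = 36 / 6 = 6

6


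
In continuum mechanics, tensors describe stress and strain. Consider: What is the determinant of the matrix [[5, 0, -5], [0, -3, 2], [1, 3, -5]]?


Expanding along the first row, det(A) = a11*M_11 - a12*M_12 + a13*M_13, where M_1j is the (1,j) minor.
Minor M_11 = -3*-5 - 2*3 = 9
Minor M_12 = 0*-5 - 2*1 = -2
Minor M_13 = 0*3 - -3*1 = 3
det = 5*(9) - 0*(-2) + -5*(3)
    = 45 - 0 + -15
    = 30

30


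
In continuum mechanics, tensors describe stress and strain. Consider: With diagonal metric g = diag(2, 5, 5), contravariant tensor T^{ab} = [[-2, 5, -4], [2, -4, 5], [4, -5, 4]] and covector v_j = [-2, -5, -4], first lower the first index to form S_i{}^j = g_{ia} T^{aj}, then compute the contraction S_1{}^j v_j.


Step 1: lower the first index. For a diagonal metric, g_{ia} T^{aj} = g_{ii} T^{ij} (no sum on i).
g_{11} = 2
S_1{}^1 = 2 * T^{11} = 2 * -2 = -4
S_1{}^2 = 2 * T^{12} = 2 * 5 = 10
S_1{}^3 = 2 * T^{13} = 2 * -4 = -8
Step 2: contract S_1{}^j with v_j.
S_1{}^1 * v_1 = -4 * -2 = 8
S_1{}^2 * v_2 = 10 * -5 = -50
S_1{}^3 * v_3 = -8 * -4 = 32
Result = 8 + -50 + 32 = -10

-10


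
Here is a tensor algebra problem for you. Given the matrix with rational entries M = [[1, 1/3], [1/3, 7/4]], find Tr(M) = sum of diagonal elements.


The trace is the sum of diagonal entries.
Diagonal: M[1,1] = 1, M[2,2] = 7/4
Tr(M) = 1 + 7/4
Computing step by step:
After adding M[1,1]: 1
After adding M[2,2]: 11/4
Tr(M) = 11/4

11/4


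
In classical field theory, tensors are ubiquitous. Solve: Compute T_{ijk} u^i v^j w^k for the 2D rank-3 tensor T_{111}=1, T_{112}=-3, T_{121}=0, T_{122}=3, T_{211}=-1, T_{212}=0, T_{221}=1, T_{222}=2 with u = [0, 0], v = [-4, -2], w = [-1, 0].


S = sum over i,j,k of T_{ijk} u_i v_j w_k. Expanding all 8 terms:
T_{111}*u_1*v_1*w_1 = 1*0*-4*-1 = 0  (running total: 0)
T_{112}*u_1*v_1*w_2 = -3*0*-4*0 = 0  (running total: 0)
T_{121}*u_1*v_2*w_1 = 0*0*-2*-1 = 0  (running total: 0)
T_{122}*u_1*v_2*w_2 = 3*0*-2*0 = 0  (running total: 0)
T_{211}*u_2*v_1*w_1 = -1*0*-4*-1 = 0  (running total: 0)
T_{212}*u_2*v_1*w_2 = 0*0*-4*0 = 0  (running total: 0)
T_{221}*u_2*v_2*w_1 = 1*0*-2*-1 = 0  (running total: 0)
T_{222}*u_2*v_2*w_2 = 2*0*-2*0 = 0  (running total: 0)
S = 0

0


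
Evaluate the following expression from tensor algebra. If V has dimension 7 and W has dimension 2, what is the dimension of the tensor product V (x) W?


The dimension of a tensor product is the product of dimensions.
dim(V) = 7, dim(W) = 2
dim(V (x) W) = 7 * 2 = 14

14


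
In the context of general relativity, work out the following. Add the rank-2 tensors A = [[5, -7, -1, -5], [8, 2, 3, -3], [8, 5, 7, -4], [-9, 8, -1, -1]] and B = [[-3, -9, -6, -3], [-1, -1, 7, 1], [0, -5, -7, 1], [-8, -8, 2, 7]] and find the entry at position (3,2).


Tensor addition is component-wise: (A + B)_{ij} = A_{ij} + B_{ij}.
A_{32} = 5
B_{32} = -5
(A + B)_{32} = 5 + -5 = 0

0


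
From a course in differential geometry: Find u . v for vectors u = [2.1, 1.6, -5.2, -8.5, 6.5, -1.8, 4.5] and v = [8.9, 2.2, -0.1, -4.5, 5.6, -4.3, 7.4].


The inner product u . v = sum of u_i * v_i.
Term-by-term: 2.1 * 8.9, 1.6 * 2.2, -5.2 * -0.1, -8.5 * -4.5, 6.5 * 5.6, -1.8 * -4.3, 4.5 * 7.4
Products: 18.69, 3.52, 0.52, 38.25, 36.4, 7.74, 33.3
Sum = 18.69 + 3.52 + 0.52 + 38.25 + 36.4 + 7.74 + 33.3 = 138.42

138.42


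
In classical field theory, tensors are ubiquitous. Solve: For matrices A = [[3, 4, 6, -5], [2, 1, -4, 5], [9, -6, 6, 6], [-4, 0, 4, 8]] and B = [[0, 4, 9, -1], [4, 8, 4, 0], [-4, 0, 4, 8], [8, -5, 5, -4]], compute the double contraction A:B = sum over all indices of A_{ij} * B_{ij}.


A:B = sum over all i,j of A_{ij} * B_{ij}.
Row 1: 3*0=0, 4*4=16, 6*9=54, -5*-1=5 => row sum = 75
Row 2: 2*4=8, 1*8=8, -4*4=-16, 5*0=0 => row sum = 0
Row 3: 9*-4=-36, -6*0=0, 6*4=24, 6*8=48 => row sum = 36
Row 4: -4*8=-32, 0*-5=0, 4*5=20, 8*-4=-32 => row sum = -44
Total = 75 + 0 + 36 + -44 = 67

67


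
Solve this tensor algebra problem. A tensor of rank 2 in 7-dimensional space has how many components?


The number of components of a rank-r tensor in d dimensions is d^r.
Here d = 7 and r = 2.
7^2 = 49

49


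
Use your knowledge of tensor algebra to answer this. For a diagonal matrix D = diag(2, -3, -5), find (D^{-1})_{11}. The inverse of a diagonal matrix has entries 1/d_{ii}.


For a diagonal matrix, the inverse has entries (D^{-1})_{ii} = 1/d_{ii}.
The diagonal entries are: d_{11} = 2, d_{22} = -3, d_{33} = -5
We need (D^{-1})_{11} = 1/d_{11} = 1/2 = 1/2

1/2


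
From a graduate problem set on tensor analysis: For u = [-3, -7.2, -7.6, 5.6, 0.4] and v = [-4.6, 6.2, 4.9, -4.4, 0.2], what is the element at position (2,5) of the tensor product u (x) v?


The outer product entry T_{ij} = u_i * v_j.
We need i=2, j=5.
u_2 = -7.2, v_5 = 0.2
T_{2,5} = -7.2 * 0.2 = -1.44

-1.44


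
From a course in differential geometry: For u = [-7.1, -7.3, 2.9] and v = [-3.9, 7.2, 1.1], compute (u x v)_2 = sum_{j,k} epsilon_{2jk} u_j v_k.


(u x v)_2 = sum_{j,k} epsilon_{2jk} u_j v_k. Only permutations of (1,2,3) contribute; the two non-zero terms are:
eps_{213} u_1 v_3 = -1 * -7.1 * 1.1 = 7.81
eps_{231} u_3 v_1 = 1 * 2.9 * -3.9 = -11.31
(u x v)_2 = -3.5

-3.5


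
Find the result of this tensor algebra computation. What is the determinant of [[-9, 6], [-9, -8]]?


For a 2x2 matrix [[a, b], [c, d]], det = a*d - b*c.
a = -9, b = 6, c = -9, d = -8
a*d = -9 * -8 = 72
b*c = 6 * -9 = -54
det = 72 - -54 = 126

126


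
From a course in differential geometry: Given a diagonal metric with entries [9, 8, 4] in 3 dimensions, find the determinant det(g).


For a diagonal metric, the determinant is the product of diagonal entries.
Diagonal entries: 9, 8, 4
det(g) = 9 * 8 * 4 = 288

288


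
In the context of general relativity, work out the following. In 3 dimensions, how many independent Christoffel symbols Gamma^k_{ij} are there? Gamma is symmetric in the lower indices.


Christoffel symbols Gamma^k_{ij} are symmetric in i,j, so there are d * d(d+1)/2 independent symbols.
d = 3
d(d+1)/2 = 3 * 4 / 2 = 6
Total = 3 * 6 = 18

18


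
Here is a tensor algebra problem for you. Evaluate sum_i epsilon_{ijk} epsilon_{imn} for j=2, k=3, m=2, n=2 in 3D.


Using the identity: epsilon_{ijk} epsilon_{imn} = delta_{jm} delta_{kn} - delta_{jn} delta_{km}.
delta_{22} = 1
delta_{32} = 0
delta_{22} = 1
delta_{32} = 0
Result = 1 * 0 - 1 * 0 = 0 - 0 = 0

0


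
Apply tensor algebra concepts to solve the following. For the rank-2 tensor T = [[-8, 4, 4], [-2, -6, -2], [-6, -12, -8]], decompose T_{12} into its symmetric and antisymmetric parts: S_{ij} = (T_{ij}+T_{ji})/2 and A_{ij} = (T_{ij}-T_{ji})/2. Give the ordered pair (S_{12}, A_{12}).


T_{12} = 4
T_{21} = -2
S_{12} = (4 + -2)/2 = 2/2 = 1
A_{12} = (4 - -2)/2 = 6/2 = 3
Check: S + A = 1 + 3 = 4 = T_{12}.

(1, 3)


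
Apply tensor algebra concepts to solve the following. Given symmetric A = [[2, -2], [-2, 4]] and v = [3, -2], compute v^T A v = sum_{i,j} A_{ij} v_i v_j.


First compute Av:
(Av)_1 = 2*3 + -2*-2 = 10
(Av)_2 = -2*3 + 4*-2 = -14
Av = [10, -14]
Then v^T (Av) = 3*10 + -2*-14
= 30 + 28 = 58

58


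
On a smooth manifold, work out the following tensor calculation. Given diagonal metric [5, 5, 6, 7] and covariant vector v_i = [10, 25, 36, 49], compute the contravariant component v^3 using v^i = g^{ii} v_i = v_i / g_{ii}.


To raise an index with a diagonal metric: v^i = v_i / g_{ii}.
For index 3: v_3 = 36, g_{33} = 6
v^3 = 36 / 6 = 6

6


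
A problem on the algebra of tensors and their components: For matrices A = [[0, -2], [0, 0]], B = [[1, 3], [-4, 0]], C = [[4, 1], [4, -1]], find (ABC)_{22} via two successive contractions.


(ABC)_{22} = sum_m (AB)_{2m} C_{m2}. First compute row 2 of AB.
(AB)_{21} = 0*1 + 0*-4 = 0
(AB)_{22} = 0*3 + 0*0 = 0
Now contract with column 2 of C:
(AB)_{21} * C_{12} = 0 * 1 = 0
(AB)_{22} * C_{22} = 0 * -1 = 0
(ABC)_{22} = 0 + 0 = 0

0


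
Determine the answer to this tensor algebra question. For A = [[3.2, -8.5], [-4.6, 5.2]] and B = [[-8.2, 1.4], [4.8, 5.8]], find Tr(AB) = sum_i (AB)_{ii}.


Tr(AB) = sum_i (AB)_{ii} where (AB)_{ii} = sum_k A_{ik} B_{ki}.
(AB)_{11} = 3.2*-8.2 + -8.5*4.8 = -67.04
(AB)_{22} = -4.6*1.4 + 5.2*5.8 = 23.72
Tr(AB) = -67.04 + 23.72 = -43.32

-43.32


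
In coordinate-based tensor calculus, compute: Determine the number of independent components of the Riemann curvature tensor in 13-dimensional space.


The Riemann tensor in d dimensions has d^2(d^2 - 1)/12 independent components.
d = 13, so d^2 = 169
d^2 - 1 = 168
d^2(d^2 - 1) = 169 * 168 = 28392
Divide by 12: 28392 / 12 = 2366

2366


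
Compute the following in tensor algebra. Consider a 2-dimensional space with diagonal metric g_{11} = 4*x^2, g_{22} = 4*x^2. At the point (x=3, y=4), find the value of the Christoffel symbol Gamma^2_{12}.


For a diagonal metric, Gamma^k_{ij} = (1/2) g^{kk} (dg_{ik}/dx_j + dg_{jk}/dx_i - dg_{ij}/dx_k).
The metric is diagonal, so g_{ab} = 0 for a != b.
At the given point: g_{11} = 36, g_{22} = 36
g^{22} = 1/36
dg_{12}/dx_2 = 0 (off-diagonal)
dg_{22}/dx_1 = dg_{22}/dx_1 = 24
dg_{12}/dx_2 = 0 (off-diagonal)
Numerator = 0 + 24 - 0 = 24
Gamma^2_{12} = 24 / (2 * 36) = 1/3

1/3


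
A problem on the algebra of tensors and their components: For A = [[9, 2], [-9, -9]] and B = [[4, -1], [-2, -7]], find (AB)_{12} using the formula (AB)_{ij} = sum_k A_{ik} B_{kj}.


(AB)_{ij} = sum_k A_{ik} B_{kj}.
For i=1, j=2:
A_{11} * B_{12} = 9 * -1 = -9
A_{12} * B_{22} = 2 * -7 = -14
Sum = -9 + -14 = -23

-23


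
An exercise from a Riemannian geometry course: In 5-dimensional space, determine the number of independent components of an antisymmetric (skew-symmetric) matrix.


An antisymmetric rank-2 tensor satisfies A_{ij} = -A_{ji}, so diagonal entries are zero.
The independent components are the upper-triangular entries: C(n, 2) = n(n-1)/2.
n = 5
C(5, 2) = 5 * 4 / 2 = 20 / 2 = 10

10


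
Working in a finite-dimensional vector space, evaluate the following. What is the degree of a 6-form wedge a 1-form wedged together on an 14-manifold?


The degree of a wedge product is the sum of the degrees of the individual forms.
Degrees: 6, 1
Total degree = 6 + 1 = 7

7


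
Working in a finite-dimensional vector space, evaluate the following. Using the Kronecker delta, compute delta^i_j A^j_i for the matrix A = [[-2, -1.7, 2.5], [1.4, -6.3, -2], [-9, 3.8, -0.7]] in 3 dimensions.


The contraction (trace) of a rank-2 tensor is the sum of its diagonal elements.
Diagonal entries: A[1,1] = -2, A[2,2] = -6.3, A[3,3] = -0.7
Tr(A) = -2 + -6.3 + -0.7 = -9

-9


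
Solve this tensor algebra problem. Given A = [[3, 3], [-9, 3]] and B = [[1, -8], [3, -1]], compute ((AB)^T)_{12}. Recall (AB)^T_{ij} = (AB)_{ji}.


(AB)^T_{ij} = (AB)_{ji} = sum_k A_{jk} B_{ki}.
For i=1, j=2 we need (AB)_{21}:
A_{21} * B_{11} = -9 * 1 = -9
A_{22} * B_{21} = 3 * 3 = 9
Sum = -9 + 9 = 0

0


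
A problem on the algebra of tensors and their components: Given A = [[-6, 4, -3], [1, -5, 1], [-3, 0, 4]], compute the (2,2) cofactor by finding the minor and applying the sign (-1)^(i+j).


To find cofactor C_{22}, delete row 2 and column 2.
The resulting 2x2 submatrix is: [[-6, -3], [-3, 4]]
Minor M_{22} = -6*4 - -3*-3
  = -24 - 9 = -33
Sign = (-1)^(2+2) = (-1)^4 = 1
Cofactor C_{22} = 1 * -33 = -33

-33


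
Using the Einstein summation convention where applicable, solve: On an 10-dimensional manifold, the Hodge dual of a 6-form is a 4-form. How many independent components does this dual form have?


The Hodge dual of a p-form on an n-dimensional manifold is an (n-p)-form.
n = 10, p = 6, so dual degree = 10 - 6 = 4
The number of components is C(n, n-p) = C(10, 4) = 210

210


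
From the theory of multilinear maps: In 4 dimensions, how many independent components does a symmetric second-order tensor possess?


A symmetric rank-2 tensor in d dimensions has d(d+1)/2 independent components.
d = 4
d(d+1)/2 = 4 * 5 / 2 = 20 / 2 = 10

10


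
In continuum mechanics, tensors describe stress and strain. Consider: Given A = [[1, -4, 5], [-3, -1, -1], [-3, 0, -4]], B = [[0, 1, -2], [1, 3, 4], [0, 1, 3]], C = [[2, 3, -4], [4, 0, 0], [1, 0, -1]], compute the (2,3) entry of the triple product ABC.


(ABC)_{23} = sum_m (AB)_{2m} C_{m3}. First compute row 2 of AB.
(AB)_{21} = -3*0 + -1*1 + -1*0 = -1
(AB)_{22} = -3*1 + -1*3 + -1*1 = -7
(AB)_{23} = -3*-2 + -1*4 + -1*3 = -1
Now contract with column 3 of C:
(AB)_{21} * C_{13} = -1 * -4 = 4
(AB)_{22} * C_{23} = -7 * 0 = 0
(AB)_{23} * C_{33} = -1 * -1 = 1
(ABC)_{23} = 4 + 0 + 1 = 5

5


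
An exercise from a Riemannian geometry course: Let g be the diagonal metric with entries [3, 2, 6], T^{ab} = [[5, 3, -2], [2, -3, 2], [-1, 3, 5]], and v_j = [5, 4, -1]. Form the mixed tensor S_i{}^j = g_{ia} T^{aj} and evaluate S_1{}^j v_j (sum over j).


Step 1: lower the first index. For a diagonal metric, g_{ia} T^{aj} = g_{ii} T^{ij} (no sum on i).
g_{11} = 3
S_1{}^1 = 3 * T^{11} = 3 * 5 = 15
S_1{}^2 = 3 * T^{12} = 3 * 3 = 9
S_1{}^3 = 3 * T^{13} = 3 * -2 = -6
Step 2: contract S_1{}^j with v_j.
S_1{}^1 * v_1 = 15 * 5 = 75
S_1{}^2 * v_2 = 9 * 4 = 36
S_1{}^3 * v_3 = -6 * -1 = 6
Result = 75 + 36 + 6 = 117

117


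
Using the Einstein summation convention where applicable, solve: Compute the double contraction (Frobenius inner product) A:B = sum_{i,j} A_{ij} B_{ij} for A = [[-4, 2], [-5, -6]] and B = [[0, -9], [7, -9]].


A:B = sum over all i,j of A_{ij} * B_{ij}.
Row 1: -4*0=0, 2*-9=-18 => row sum = -18
Row 2: -5*7=-35, -6*-9=54 => row sum = 19
Total = -18 + 19 = 1

1


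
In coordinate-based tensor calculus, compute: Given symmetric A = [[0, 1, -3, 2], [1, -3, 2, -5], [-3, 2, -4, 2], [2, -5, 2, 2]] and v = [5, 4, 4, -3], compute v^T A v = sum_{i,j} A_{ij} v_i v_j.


First compute Av:
(Av)_1 = 0*5 + 1*4 + -3*4 + 2*-3 = -14
(Av)_2 = 1*5 + -3*4 + 2*4 + -5*-3 = 16
(Av)_3 = -3*5 + 2*4 + -4*4 + 2*-3 = -29
(Av)_4 = 2*5 + -5*4 + 2*4 + 2*-3 = -8
Av = [-14, 16, -29, -8]
Then v^T (Av) = 5*-14 + 4*16 + 4*-29 + -3*-8
= -70 + 64 + -116 + 24 = -98

-98


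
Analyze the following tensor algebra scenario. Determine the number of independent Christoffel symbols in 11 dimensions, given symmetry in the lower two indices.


Christoffel symbols Gamma^k_{ij} are symmetric in i,j, so there are d * d(d+1)/2 independent symbols.
d = 11
d(d+1)/2 = 11 * 12 / 2 = 66
Total = 11 * 66 = 726

726


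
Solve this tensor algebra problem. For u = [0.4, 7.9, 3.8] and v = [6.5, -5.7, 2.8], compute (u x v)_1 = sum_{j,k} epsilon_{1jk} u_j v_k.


(u x v)_1 = sum_{j,k} epsilon_{1jk} u_j v_k. Only permutations of (1,2,3) contribute; the two non-zero terms are:
eps_{123} u_2 v_3 = 1 * 7.9 * 2.8 = 22.12
eps_{132} u_3 v_2 = -1 * 3.8 * -5.7 = 21.66
(u x v)_1 = 43.78

43.78


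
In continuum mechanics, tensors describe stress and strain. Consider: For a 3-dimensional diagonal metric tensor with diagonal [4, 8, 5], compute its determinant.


For a diagonal metric, the determinant is the product of diagonal entries.
Diagonal entries: 4, 8, 5
det(g) = 4 * 8 * 5 = 160

160


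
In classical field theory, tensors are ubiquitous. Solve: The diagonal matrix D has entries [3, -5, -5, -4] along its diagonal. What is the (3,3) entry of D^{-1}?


For a diagonal matrix, the inverse has entries (D^{-1})_{ii} = 1/d_{ii}.
The diagonal entries are: d_{11} = 3, d_{22} = -5, d_{33} = -5, d_{44} = -4
We need (D^{-1})_{33} = 1/d_{33} = 1/-5 = -1/5

-1/5


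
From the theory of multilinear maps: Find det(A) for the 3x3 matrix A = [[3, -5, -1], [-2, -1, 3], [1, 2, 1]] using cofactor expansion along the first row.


Expanding along the first row, det(A) = a11*M_11 - a12*M_12 + a13*M_13, where M_1j is the (1,j) minor.
Minor M_11 = -1*1 - 3*2 = -7
Minor M_12 = -2*1 - 3*1 = -5
Minor M_13 = -2*2 - -1*1 = -3
det = 3*(-7) - -5*(-5) + -1*(-3)
    = -21 - 25 + 3
    = -43

-43


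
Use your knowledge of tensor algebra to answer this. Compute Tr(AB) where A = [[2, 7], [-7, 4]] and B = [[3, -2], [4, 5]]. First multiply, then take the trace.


Tr(AB) = sum_i (AB)_{ii} where (AB)_{ii} = sum_k A_{ik} B_{ki}.
(AB)_{11} = 2*3 + 7*4 = 34
(AB)_{22} = -7*-2 + 4*5 = 34
Tr(AB) = 34 + 34 = 68

68


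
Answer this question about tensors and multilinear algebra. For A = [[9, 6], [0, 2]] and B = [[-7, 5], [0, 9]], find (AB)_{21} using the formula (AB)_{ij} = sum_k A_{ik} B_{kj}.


(AB)_{ij} = sum_k A_{ik} B_{kj}.
For i=2, j=1:
A_{21} * B_{11} = 0 * -7 = 0
A_{22} * B_{21} = 2 * 0 = 0
Sum = 0 + 0 = 0

0


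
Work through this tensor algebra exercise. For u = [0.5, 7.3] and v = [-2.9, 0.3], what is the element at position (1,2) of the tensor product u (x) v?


The outer product entry T_{ij} = u_i * v_j.
We need i=1, j=2.
u_1 = 0.5, v_2 = 0.3
T_{1,2} = 0.5 * 0.3 = 0.15

0.15


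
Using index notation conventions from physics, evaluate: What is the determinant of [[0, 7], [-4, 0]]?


For a 2x2 matrix [[a, b], [c, d]], det = a*d - b*c.
a = 0, b = 7, c = -4, d = 0
a*d = 0 * 0 = 0
b*c = 7 * -4 = -28
det = 0 - -28 = 28

28


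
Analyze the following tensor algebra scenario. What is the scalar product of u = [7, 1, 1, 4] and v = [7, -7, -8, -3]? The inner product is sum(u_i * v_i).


The inner product u . v = sum of u_i * v_i.
Term-by-term: 7 * 7, 1 * -7, 1 * -8, 4 * -3
Products: 49, -7, -8, -12
Sum = 49 + -7 + -8 + -12 = 22

22


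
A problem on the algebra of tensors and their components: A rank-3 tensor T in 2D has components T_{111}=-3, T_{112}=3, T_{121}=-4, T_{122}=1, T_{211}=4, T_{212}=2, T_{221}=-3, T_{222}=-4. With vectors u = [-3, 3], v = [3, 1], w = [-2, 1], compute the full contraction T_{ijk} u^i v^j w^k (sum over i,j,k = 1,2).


S = sum over i,j,k of T_{ijk} u_i v_j w_k. Expanding all 8 terms:
T_{111}*u_1*v_1*w_1 = -3*-3*3*-2 = -54  (running total: -54)
T_{112}*u_1*v_1*w_2 = 3*-3*3*1 = -27  (running total: -81)
T_{121}*u_1*v_2*w_1 = -4*-3*1*-2 = -24  (running total: -105)
T_{122}*u_1*v_2*w_2 = 1*-3*1*1 = -3  (running total: -108)
T_{211}*u_2*v_1*w_1 = 4*3*3*-2 = -72  (running total: -180)
T_{212}*u_2*v_1*w_2 = 2*3*3*1 = 18  (running total: -162)
T_{221}*u_2*v_2*w_1 = -3*3*1*-2 = 18  (running total: -144)
T_{222}*u_2*v_2*w_2 = -4*3*1*1 = -12  (running total: -156)
S = -156

-156


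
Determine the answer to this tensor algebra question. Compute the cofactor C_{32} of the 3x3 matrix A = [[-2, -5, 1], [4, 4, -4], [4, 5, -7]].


To find cofactor C_{32}, delete row 3 and column 2.
The resulting 2x2 submatrix is: [[-2, 1], [4, -4]]
Minor M_{32} = -2*-4 - 1*4
  = 8 - 4 = 4
Sign = (-1)^(3+2) = (-1)^5 = -1
Cofactor C_{32} = -1 * 4 = -4

-4


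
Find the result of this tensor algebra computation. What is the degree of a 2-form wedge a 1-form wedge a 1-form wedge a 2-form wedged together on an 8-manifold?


The degree of a wedge product is the sum of the degrees of the individual forms.
Degrees: 2, 1, 1, 2
Total degree = 2 + 1 + 1 + 2 = 6

6


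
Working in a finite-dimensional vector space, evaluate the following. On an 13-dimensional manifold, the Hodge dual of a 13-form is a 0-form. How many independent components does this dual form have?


The Hodge dual of a p-form on an n-dimensional manifold is an (n-p)-form.
n = 13, p = 13, so dual degree = 13 - 13 = 0
The number of components is C(n, n-p) = C(13, 0) = 1

1


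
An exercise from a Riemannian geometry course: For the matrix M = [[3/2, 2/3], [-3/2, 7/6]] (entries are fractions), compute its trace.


The trace is the sum of diagonal entries.
Diagonal: M[1,1] = 3/2, M[2,2] = 7/6
Tr(M) = 3/2 + 7/6
Computing step by step:
After adding M[1,1]: 3/2
After adding M[2,2]: 8/3
Tr(M) = 8/3

8/3


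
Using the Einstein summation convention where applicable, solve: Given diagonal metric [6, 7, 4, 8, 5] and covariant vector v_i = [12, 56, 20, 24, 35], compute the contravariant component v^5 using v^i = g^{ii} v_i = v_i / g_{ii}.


To raise an index with a diagonal metric: v^i = v_i / g_{ii}.
For index 5: v_5 = 35, g_{55} = 5
v^5 = 35 / 5 = 7

7


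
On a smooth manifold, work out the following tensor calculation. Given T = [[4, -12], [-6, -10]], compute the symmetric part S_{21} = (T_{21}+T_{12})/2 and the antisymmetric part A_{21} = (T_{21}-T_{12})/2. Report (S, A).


T_{21} = -6
T_{12} = -12
S_{21} = (-6 + -12)/2 = -18/2 = -9
A_{21} = (-6 - -12)/2 = 6/2 = 3
Check: S + A = -9 + 3 = -6 = T_{21}.

(-9, 3)


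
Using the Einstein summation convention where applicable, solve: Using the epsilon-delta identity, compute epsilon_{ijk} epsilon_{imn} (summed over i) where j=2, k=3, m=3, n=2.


Using the identity: epsilon_{ijk} epsilon_{imn} = delta_{jm} delta_{kn} - delta_{jn} delta_{km}.
delta_{23} = 0
delta_{32} = 0
delta_{22} = 1
delta_{33} = 1
Result = 0 * 0 - 1 * 1 = 0 - 1 = -1

-1


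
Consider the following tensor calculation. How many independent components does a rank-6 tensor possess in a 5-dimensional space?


The number of components of a rank-r tensor in d dimensions is d^r.
Here d = 5 and r = 6.
5^6 = 15625

15625


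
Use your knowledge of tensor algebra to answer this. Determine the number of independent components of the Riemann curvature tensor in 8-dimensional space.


The Riemann tensor in d dimensions has d^2(d^2 - 1)/12 independent components.
d = 8, so d^2 = 64
d^2 - 1 = 63
d^2(d^2 - 1) = 64 * 63 = 4032
Divide by 12: 4032 / 12 = 336

336


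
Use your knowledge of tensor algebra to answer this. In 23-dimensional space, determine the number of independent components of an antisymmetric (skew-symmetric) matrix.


An antisymmetric rank-2 tensor satisfies A_{ij} = -A_{ji}, so diagonal entries are zero.
The independent components are the upper-triangular entries: C(n, 2) = n(n-1)/2.
n = 23
C(23, 2) = 23 * 22 / 2 = 506 / 2 = 253

253


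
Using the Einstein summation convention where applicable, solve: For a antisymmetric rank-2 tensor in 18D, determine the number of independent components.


A antisymmetric rank-2 tensor in d dimensions has d(d-1)/2 independent components.
d = 18
d(d-1)/2 = 18 * 17 / 2 = 306 / 2 = 153

153


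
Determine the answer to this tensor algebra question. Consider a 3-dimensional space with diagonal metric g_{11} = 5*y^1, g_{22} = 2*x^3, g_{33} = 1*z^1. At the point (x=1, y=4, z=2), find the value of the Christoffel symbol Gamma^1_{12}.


For a diagonal metric, Gamma^k_{ij} = (1/2) g^{kk} (dg_{ik}/dx_j + dg_{jk}/dx_i - dg_{ij}/dx_k).
The metric is diagonal, so g_{ab} = 0 for a != b.
At the given point: g_{11} = 20, g_{22} = 2, g_{33} = 2
g^{11} = 1/20
dg_{11}/dx_2 = dg_{11}/dx_2 = 5
dg_{21}/dx_1 = 0 (off-diagonal)
dg_{12}/dx_1 = 0 (off-diagonal)
Numerator = 5 + 0 - 0 = 5
Gamma^1_{12} = 5 / (2 * 20) = 1/8

1/8


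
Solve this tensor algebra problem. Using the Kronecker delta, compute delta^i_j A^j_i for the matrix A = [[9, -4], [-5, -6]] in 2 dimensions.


The contraction (trace) of a rank-2 tensor is the sum of its diagonal elements.
Diagonal entries: A[1,1] = 9, A[2,2] = -6
Tr(A) = 9 + -6 = 3

3


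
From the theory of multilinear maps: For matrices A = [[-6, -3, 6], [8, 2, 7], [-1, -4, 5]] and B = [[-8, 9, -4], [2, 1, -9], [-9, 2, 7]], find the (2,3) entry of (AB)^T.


(AB)^T_{ij} = (AB)_{ji} = sum_k A_{jk} B_{ki}.
For i=2, j=3 we need (AB)_{32}:
A_{31} * B_{12} = -1 * 9 = -9
A_{32} * B_{22} = -4 * 1 = -4
A_{33} * B_{32} = 5 * 2 = 10
Sum = -9 + -4 + 10 = -3

-3


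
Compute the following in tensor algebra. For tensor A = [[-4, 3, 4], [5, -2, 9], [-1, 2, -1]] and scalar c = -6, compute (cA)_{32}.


Scalar multiplication: (cA)_{ij} = c * A_{ij}.
c = -6
A_{32} = 2
(cA)_{32} = -6 * 2 = -12

-12
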